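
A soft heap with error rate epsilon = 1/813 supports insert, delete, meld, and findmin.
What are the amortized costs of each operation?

Soft heaps (Chazelle) allow up to an epsilon = 1/813 fraction of elements to have corrupted (raised) keys. Insert is O(log(1/epsilon)) = O(log 813) amortized -- the structure maintains heap-ordered binary trees of rank bounded by O(log(1/epsilon)). Meld concatenates root lists: O(1) amortized. Delete and findmin are O(1) amortized.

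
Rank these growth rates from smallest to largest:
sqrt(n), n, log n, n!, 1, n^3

Ordered by growth rate: 1 < log n < sqrt(n) < n < n^3 < n!.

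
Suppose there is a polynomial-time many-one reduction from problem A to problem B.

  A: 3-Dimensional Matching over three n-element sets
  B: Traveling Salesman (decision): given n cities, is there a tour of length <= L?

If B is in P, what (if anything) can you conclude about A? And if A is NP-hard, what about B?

A poly-time reduction A <=_p B means any A-instance can be transformed to a B-instance in poly time.
If B is in P: compose the reduction with B's poly-time algorithm to solve A in poly time, so A is in P.
If A is NP-hard: every NP problem reduces to A, which reduces to B; composing reductions, every NP problem reduces to B, so B is NP-hard.
(Here in fact A is NP-complete and B is NP-complete.)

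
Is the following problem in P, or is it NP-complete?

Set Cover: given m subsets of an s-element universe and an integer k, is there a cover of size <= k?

This problem is NP-complete: one of Karp's 21 NP-complete problems (with k part of the input).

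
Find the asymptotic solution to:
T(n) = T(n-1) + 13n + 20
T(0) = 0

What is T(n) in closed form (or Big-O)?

Dominant term in sum is 13*sum(i, i=1..n) = 13*n*(n+1)/2 = O(n^2).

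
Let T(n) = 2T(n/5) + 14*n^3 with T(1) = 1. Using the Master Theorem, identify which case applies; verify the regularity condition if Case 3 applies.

a=2, b=5, f(n)=14*n^3.
log_5(2) = 0.4307 < 3.
f(n) = Omega(n^(0.4307+epsilon)) for some epsilon > 0, so Case 3 is the candidate.
Regularity: a*f(n/b) = 2*14*(n/5)^3 = (2/125)*14*n^3 <= c*f(n) with c = 2/125 < 1. Satisfied.
Case 3: T(n) = Theta(n^3).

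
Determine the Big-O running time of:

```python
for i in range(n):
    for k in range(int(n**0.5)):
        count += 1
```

Time complexity: O(n * sqrt(n)).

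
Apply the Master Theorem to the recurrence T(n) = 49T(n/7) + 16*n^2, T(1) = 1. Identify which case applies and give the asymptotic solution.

a=49, b=7, f(n)=16*n^2.
log_7(49) = 2, so n^(log_b(a)) = n^2.
f(n) = Theta(n^2), so Case 2 applies.
T(n) = Theta(n^2 log n).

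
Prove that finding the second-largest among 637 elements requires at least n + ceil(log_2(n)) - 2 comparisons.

Lower bound (adversary): identifying the maximum requires 637-1 comparisons (each eliminates one candidate). Assign weight 1 to each element; on each comparison the adversary lets the heavier side win and gives it the loser's weight. The max ends with weight 637, but each comparison it wins at most doubles its weight, so the max must win >= ceil(log_2(637)) = 10 comparisons. The second-largest is one of those 10 direct losers to the max, and identifying which one is largest needs >= 10-1 further comparisons. Total >= 637-1 + 10-1 = 645.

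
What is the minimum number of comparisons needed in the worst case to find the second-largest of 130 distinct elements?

Lower bound: finding the max needs 130-1 comparisons. By the adversary weight-doubling argument, the max must personally win >= ceil(log_2(130)) = 8 comparisons; the 2nd-largest is among those 8 losers, needing 8-1 more comparisons. Total >= 130-1 + 8-1 = 136. A balanced knockout tournament achieves this.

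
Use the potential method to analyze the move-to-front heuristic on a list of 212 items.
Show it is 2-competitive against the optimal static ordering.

Let Phi = number of inversions between the MTF list and the optimal static list (0 <= Phi <= C(212,2)). Accessing an element at MTF position k and optimal position j: the move-to-front destroys all k-1 inversions in front of it that are not in front in optimal (>= k-j of them) and creates at most j-1 new ones. Amortized cost <= k + (j-1) - (k-j) = 2j - 1 <= 2 * optimal cost.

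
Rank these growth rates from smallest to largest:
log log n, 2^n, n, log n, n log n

Ordered by growth rate: log log n < log n < n < n log n < 2^n.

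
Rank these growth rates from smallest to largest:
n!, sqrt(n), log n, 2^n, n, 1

Ordered by growth rate: 1 < log n < sqrt(n) < n < 2^n < n!.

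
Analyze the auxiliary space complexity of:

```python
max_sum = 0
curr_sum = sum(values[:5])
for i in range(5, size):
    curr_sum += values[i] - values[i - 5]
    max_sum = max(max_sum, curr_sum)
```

Space complexity: O(1).
Only a constant amount of auxiliary storage is used; nothing grows with n.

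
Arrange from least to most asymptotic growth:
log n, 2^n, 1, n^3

Ordered by growth rate: 1 < log n < n^3 < 2^n.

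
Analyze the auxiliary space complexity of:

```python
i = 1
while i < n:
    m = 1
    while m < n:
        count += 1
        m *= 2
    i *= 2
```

Space complexity: O(1).
Only a constant amount of auxiliary storage is used; nothing grows with n.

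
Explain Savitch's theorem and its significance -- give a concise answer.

Savitch's theorem states that NSPACE(f(n)) is contained in DSPACE(f(n)^2) for f(n) >= log n. In particular, NPSPACE = PSPACE, meaning nondeterminism does not significantly help for space-bounded computation. This contrasts with time, where we do not know if P = NP.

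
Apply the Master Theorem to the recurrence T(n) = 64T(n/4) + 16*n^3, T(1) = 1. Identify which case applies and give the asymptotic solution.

a=64, b=4, f(n)=16*n^3.
log_4(64) = 3, so n^(log_b(a)) = n^3.
f(n) = Theta(n^3), so Case 2 applies.
T(n) = Theta(n^3 log n).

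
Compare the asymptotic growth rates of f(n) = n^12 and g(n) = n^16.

g(n) = n^16 grows faster: n^16/n^12 = n^4 -> infinity.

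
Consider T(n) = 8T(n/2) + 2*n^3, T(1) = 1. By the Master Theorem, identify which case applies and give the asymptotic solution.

a=8, b=2, f(n)=2*n^3.
log_2(8) = 3, so n^(log_b(a)) = n^3.
f(n) = Theta(n^3), so Case 2 applies.
T(n) = Theta(n^3 log n).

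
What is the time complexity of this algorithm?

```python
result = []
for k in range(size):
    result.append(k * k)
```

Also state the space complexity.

Time complexity: O(n).
Space complexity: O(n).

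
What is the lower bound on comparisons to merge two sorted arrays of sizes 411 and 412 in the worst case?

Adversary: with |411 - 412| <= 1 the inputs can be fully interleaved so that every adjacent pair in the merged output comes from different arrays. Then each of the 822 adjacent pairs must be directly compared, or the algorithm cannot determine their relative order. Standard merge meets this bound.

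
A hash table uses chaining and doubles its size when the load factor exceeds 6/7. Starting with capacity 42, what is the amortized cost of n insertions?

Rehashing occurs when load exceeds 6/7. Total rehash cost is geometric series summing to O(n). Each insertion itself is O(1). Amortized: O(1).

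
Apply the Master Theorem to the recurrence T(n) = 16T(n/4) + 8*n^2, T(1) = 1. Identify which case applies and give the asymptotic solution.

a=16, b=4, f(n)=8*n^2.
log_4(16) = 2, so n^(log_b(a)) = n^2.
f(n) = Theta(n^2), so Case 2 applies.
T(n) = Theta(n^2 log n).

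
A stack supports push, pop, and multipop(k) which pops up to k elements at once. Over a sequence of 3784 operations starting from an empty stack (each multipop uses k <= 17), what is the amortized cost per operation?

Each element is pushed exactly once and popped at most once (whether by pop or as part of a multipop). So the total number of individual pops over the whole sequence is at most the number of pushes, which is at most 3784. Total work <= 2 * 3784, hence O(1) amortized per operation.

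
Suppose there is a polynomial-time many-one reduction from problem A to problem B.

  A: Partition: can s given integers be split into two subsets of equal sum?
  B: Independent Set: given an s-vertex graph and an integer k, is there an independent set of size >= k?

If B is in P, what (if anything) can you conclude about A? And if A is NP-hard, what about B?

A poly-time reduction A <=_p B means any A-instance can be transformed to a B-instance in poly time.
If B is in P: compose the reduction with B's poly-time algorithm to solve A in poly time, so A is in P.
If A is NP-hard: every NP problem reduces to A, which reduces to B; composing reductions, every NP problem reduces to B, so B is NP-hard.
(Here in fact A is NP-complete and B is NP-complete.)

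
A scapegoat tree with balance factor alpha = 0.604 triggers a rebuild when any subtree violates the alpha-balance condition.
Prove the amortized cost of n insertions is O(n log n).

Define potential Phi = c * sum of |size(left(v)) - size(right(v))| over all nodes. An insertion at depth d costs O(d) = O(log n) and increases Phi by O(log n). When a rebuild of subtree of size s occurs, it costs O(s) but reduces Phi by Omega(s). With alpha = 0.604, between rebuilds Omega(s) insertions must occur. Amortized cost per insertion: O(log n).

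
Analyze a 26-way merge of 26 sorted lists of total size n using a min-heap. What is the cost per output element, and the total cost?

Maintain a min-heap of size 26 holding the current head of each list. Each output step does one extract-min (O(log 26)) and one insert of that list's next element (O(log 26)). Each of the n elements passes through the heap exactly once, so the total cost is O(n log 26), i.e. O(log 26) per output element.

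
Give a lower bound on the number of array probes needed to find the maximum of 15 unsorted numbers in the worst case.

Adversary: any unprobed cell could hold a value larger than everything seen so far. If fewer than 15 cells are probed, the adversary places the max in an unprobed cell. So all 15 cells must be examined; together with 15-1 comparisons this is tight.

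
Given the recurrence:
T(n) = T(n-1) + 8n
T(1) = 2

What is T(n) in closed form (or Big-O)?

Unrolling: T(n) = 2 + 8*(2 + 3 + ... + n) = 2 + 8*(n(n+1)/2 - 1) = O(n^2).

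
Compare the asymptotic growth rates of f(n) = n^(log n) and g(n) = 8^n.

g(n) = 8^n grows faster: take logs: log(n^(log n)) = (log n)^2, log(8^n) = n log 8; n dominates (log n)^2.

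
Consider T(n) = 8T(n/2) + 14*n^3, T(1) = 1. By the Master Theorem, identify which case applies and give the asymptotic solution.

a=8, b=2, f(n)=14*n^3.
log_2(8) = 3, so n^(log_b(a)) = n^3.
f(n) = Theta(n^3), so Case 2 applies.
T(n) = Theta(n^3 log n).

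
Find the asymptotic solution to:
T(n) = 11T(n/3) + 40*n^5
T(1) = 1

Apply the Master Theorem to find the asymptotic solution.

a=11, b=3, f(n)=40*n^5. log_3(11) = 2.183 < 5. Case 3: T(n) = O(n^5).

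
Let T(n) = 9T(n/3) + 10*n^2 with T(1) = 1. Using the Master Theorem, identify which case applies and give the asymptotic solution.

a=9, b=3, f(n)=10*n^2.
log_3(9) = 2, so n^(log_b(a)) = n^2.
f(n) = Theta(n^2), so Case 2 applies.
T(n) = Theta(n^2 log n).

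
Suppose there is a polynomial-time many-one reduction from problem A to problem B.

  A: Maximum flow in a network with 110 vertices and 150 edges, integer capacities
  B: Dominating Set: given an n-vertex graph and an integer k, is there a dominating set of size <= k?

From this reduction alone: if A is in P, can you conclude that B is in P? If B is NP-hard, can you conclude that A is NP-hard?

A poly-time reduction A <=_p B transfers tractability DOWN (B easy => A easy) and hardness UP (A hard => B hard), not the reverse.
From A in P, the reduction alone does NOT give B in P: any problem in P trivially reduces to SAT, yet SAT is not known to be in P.
From B NP-hard, the reduction alone does NOT give A NP-hard: again, easy problems reduce to hard ones.
(Here in fact A is P and B is NP-complete.)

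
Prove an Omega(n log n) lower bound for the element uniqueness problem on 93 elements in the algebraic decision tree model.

In the algebraic decision tree model, element uniqueness on 93 elements is equivalent to determining which cell of an arrangement of C(93,2) = 4278 hyperplanes x_i = x_j contains the input point. Ben-Or's theorem shows this requires Omega(n log n).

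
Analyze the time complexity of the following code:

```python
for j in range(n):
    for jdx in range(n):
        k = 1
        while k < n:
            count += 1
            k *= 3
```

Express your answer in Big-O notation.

Time complexity: O(n^2 log n).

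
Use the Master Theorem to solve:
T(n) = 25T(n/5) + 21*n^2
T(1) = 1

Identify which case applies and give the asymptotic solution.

a=25, b=5, f(n)=21*n^2.
log_5(25) = 2, so n^(log_b(a)) = n^2.
f(n) = Theta(n^2), so Case 2 applies.
T(n) = Theta(n^2 log n).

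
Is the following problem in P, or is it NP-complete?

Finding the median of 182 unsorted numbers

This problem is in P: linear-time selection (median-of-medians) runs in O(n).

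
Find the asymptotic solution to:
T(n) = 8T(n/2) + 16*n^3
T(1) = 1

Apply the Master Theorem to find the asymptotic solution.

a=8, b=2, f(n)=16*n^3. log_2(8) = 3. Case 2: T(n) = O(n^3 log n).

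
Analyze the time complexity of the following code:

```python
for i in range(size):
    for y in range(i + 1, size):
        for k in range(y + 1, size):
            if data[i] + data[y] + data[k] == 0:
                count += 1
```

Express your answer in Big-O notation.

Time complexity: O(n^3).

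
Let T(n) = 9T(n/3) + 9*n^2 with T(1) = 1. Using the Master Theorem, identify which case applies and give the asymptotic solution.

a=9, b=3, f(n)=9*n^2.
log_3(9) = 2, so n^(log_b(a)) = n^2.
f(n) = Theta(n^2), so Case 2 applies.
T(n) = Theta(n^2 log n).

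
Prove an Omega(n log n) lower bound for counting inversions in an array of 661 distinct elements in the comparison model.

Decision-tree argument: at any leaf, the comparisons made (with transitivity) must totally order all 661 elements -- otherwise some pair (i,j) is unordered, and an adversary can present two inputs agreeing on every comparison made but with that pair flipped, changing the inversion count by 1, so the leaf's output is wrong on one of them. Hence the tree has >= 661! leaves and height >= log_2(661!) = Omega(n log n). Modified merge sort achieves O(n log n).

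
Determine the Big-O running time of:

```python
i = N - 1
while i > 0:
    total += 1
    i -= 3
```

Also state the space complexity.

Time complexity: O(n).
Space complexity: O(1).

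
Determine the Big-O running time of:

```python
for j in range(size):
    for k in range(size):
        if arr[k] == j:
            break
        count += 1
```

Time complexity: O(n^2).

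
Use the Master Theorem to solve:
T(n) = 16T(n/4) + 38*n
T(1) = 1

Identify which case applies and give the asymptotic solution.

a=16, b=4, f(n)=38*n.
log_4(16) = 2 > 1.
Since f(n) = O(n^1) is polynomially smaller than n^2, Case 1 applies.
T(n) = Theta(n^2).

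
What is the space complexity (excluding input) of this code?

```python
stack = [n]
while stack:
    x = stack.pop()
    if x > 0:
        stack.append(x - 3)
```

Space complexity: O(1).
Only a constant amount of auxiliary storage is used; nothing grows with n.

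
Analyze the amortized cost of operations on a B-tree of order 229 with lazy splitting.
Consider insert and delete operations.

In a B-tree of order 229, a node splits when it has 229 keys. With lazy splitting, we use potential Phi = number of full nodes + number of near-empty nodes. Each split costs O(1) but reduces potential. Between splits, at least 114 insertions must occur in that node. Amortized structural cost is O(1) per operation, plus O(log_229 n) traversal.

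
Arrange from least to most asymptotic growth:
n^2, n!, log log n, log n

Ordered by growth rate: log log n < log n < n^2 < n!.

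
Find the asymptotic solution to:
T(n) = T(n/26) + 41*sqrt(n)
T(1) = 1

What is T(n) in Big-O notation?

Each level contributes sqrt(n/26^k). Geometric series with ratio 1/sqrt(26) < 1 sums to O(sqrt(n)).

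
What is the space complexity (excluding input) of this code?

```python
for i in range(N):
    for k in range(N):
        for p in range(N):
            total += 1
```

Space complexity: O(1).
Only a constant amount of auxiliary storage is used; nothing grows with n.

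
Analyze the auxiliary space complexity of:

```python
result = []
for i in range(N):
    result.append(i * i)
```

Space complexity: O(n).
Auxiliary storage grows linearly with the input size n in the worst case.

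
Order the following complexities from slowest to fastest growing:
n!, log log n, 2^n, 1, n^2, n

Ordered by growth rate: 1 < log log n < n < n^2 < 2^n < n!.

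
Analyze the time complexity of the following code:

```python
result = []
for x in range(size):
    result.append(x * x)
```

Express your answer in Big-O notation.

Time complexity: O(n).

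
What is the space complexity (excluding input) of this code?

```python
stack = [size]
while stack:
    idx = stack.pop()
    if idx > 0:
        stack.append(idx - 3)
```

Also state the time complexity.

Space complexity: O(1).
Only a constant amount of auxiliary storage is used; nothing grows with n.
Time complexity: O(n).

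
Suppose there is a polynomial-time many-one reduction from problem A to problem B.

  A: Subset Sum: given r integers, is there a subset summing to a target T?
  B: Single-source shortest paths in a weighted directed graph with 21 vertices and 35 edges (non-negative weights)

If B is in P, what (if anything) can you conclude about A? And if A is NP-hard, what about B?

A poly-time reduction A <=_p B means any A-instance can be transformed to a B-instance in poly time.
If B is in P: compose the reduction with B's poly-time algorithm to solve A in poly time, so A is in P.
If A is NP-hard: every NP problem reduces to A, which reduces to B; composing reductions, every NP problem reduces to B, so B is NP-hard.
(Here in fact A is NP-complete and B is in P, so no such reduction is known -- its existence would imply P = NP; the analysis concerns only what the assumed reduction would or would not let you conclude.)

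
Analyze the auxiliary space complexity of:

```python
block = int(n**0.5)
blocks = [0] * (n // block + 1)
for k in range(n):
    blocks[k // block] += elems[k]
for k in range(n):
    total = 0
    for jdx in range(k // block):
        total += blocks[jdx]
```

Space complexity: O(sqrt(n)).
Storage scales with sqrt(n).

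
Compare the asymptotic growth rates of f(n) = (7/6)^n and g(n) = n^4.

f(n) = (7/6)^n grows faster: (7/6)^n is exponential with base 7/6 > 1, dominating every polynomial.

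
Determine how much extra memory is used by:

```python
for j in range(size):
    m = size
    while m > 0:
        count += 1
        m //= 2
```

Space complexity: O(1).
Only a constant amount of auxiliary storage is used; nothing grows with n.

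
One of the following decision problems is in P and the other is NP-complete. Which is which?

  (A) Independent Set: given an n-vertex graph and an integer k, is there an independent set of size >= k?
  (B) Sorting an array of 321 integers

(A) is NP-complete: complement of Clique (with k part of the input).
(B) is P: merge sort runs in O(n log n).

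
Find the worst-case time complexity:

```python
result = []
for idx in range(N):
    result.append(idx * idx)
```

Time complexity: O(n).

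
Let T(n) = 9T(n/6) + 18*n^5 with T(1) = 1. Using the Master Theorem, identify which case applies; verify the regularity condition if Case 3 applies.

a=9, b=6, f(n)=18*n^5.
log_6(9) = 1.226 < 5.
f(n) = Omega(n^(1.226+epsilon)) for some epsilon > 0, so Case 3 is the candidate.
Regularity: a*f(n/b) = 9*18*(n/6)^5 = (9/7776)*18*n^5 <= c*f(n) with c = 9/7776 < 1. Satisfied.
Case 3: T(n) = Theta(n^5).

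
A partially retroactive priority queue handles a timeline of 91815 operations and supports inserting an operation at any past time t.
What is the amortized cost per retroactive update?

Partially retroactive priority queues (Demaine-Iacono-Langerman) allow updates at past times with queries only at the present. With a balanced BST over the m = 91815 timeline events tracking bridges, each retroactive insert or delete is O(log m) amortized.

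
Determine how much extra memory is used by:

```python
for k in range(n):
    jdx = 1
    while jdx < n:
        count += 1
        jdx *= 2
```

Space complexity: O(1).
Only a constant amount of auxiliary storage is used; nothing grows with n.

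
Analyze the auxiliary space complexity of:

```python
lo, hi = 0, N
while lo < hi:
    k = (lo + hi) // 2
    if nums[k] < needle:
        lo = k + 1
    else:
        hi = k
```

Space complexity: O(1).
Only a constant amount of auxiliary storage is used; nothing grows with n.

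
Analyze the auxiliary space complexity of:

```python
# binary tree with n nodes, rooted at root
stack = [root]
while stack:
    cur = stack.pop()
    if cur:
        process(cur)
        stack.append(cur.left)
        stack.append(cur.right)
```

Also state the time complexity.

Space complexity: O(n).
Auxiliary storage grows linearly with the input size n in the worst case.
Time complexity: O(n).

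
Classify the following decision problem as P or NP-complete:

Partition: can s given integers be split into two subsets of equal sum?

This problem is NP-complete: Subset Sum reduces to it (one of Karp's 21 NP-complete problems).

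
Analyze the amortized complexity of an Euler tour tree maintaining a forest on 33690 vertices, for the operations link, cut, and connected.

An Euler tour tree stores each tree's Euler tour as a balanced BST keyed by tour position. On 33690 vertices: link concatenates two tours via O(1) splits/joins of size <= 2*33690 (O(log n)); cut splits the tour at the two occurrences of the edge (O(log n)); connected compares BST roots (O(log n) to find the root). All O(log n) amortized.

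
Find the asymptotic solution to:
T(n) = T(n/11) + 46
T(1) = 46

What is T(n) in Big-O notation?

Each step divides n by 11 and adds 46. After log_11(n) steps, T(n) = O(log n).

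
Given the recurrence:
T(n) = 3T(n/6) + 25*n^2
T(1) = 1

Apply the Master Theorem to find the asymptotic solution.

a=3, b=6, f(n)=25*n^2. log_6(3) = 0.6131 < 2. Case 3: T(n) = O(n^2).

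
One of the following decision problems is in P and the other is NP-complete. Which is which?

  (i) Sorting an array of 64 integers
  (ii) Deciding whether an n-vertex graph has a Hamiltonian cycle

(i) is P: merge sort runs in O(n log n).
(ii) is NP-complete: one of Karp's 21 NP-complete problems.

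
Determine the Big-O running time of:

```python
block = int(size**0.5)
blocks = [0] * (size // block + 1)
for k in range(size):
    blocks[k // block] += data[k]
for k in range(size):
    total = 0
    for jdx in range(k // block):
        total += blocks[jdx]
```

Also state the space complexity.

Time complexity: O(n * sqrt(n)).
Space complexity: O(sqrt(n)).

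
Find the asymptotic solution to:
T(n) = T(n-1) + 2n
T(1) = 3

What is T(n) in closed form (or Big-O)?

Unrolling: T(n) = 3 + 2*(2 + 3 + ... + n) = 3 + 2*(n(n+1)/2 - 1) = O(n^2).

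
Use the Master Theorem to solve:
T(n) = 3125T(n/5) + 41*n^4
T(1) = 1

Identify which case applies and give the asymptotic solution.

a=3125, b=5, f(n)=41*n^4.
log_5(3125) = 5 > 4.
Since f(n) = O(n^4) is polynomially smaller than n^5, Case 1 applies.
T(n) = Theta(n^5).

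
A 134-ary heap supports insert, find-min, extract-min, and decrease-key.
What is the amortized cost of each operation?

The 134-ary heap has height O(log_134 n). Insert sifts up: O(log_134 n). Find-min reads the root: O(1). Extract-min sifts down comparing 134 children per level: O(134 * log_134 n). Decrease-key sifts up: O(log_134 n).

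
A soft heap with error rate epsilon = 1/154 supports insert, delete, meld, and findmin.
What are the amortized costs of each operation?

Soft heaps (Chazelle) allow up to an epsilon = 1/154 fraction of elements to have corrupted (raised) keys. Insert is O(log(1/epsilon)) = O(log 154) amortized -- the structure maintains heap-ordered binary trees of rank bounded by O(log(1/epsilon)). Meld concatenates root lists: O(1) amortized. Delete and findmin are O(1) amortized.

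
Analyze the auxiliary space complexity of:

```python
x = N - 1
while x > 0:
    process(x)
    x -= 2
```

Space complexity: O(1).
Only a constant amount of auxiliary storage is used; nothing grows with n.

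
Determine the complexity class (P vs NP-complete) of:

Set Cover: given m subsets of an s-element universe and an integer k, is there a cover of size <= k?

This problem is NP-complete: one of Karp's 21 NP-complete problems (with k part of the input).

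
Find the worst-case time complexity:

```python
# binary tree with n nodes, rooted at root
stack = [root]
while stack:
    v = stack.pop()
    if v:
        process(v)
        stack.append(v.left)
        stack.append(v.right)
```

Time complexity: O(n).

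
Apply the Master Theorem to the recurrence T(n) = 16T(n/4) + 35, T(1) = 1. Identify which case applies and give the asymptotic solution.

a=16, b=4, f(n)=35.
log_4(16) = 2 > 0.
Since f(n) = O(n^0) is polynomially smaller than n^2, Case 1 applies.
T(n) = Theta(n^2).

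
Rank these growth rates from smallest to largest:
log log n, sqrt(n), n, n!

Ordered by growth rate: log log n < sqrt(n) < n < n!.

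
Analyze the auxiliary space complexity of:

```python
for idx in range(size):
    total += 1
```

Space complexity: O(1).
Only a constant amount of auxiliary storage is used; nothing grows with n.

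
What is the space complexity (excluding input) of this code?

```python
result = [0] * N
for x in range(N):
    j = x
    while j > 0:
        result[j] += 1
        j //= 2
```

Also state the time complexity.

Space complexity: O(n).
Auxiliary storage grows linearly with the input size n in the worst case.
Time complexity: O(n log n).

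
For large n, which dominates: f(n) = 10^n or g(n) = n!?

g(n) = n! grows faster: by Stirling n! ~ (n/e)^n sqrt(2*pi*n); (n/e)^n eventually dominates 10^n.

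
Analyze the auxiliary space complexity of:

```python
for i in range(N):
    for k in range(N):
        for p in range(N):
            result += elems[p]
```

Space complexity: O(1).
Only a constant amount of auxiliary storage is used; nothing grows with n.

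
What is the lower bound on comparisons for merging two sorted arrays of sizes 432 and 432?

Adversary argument: with sizes 432 and 432 (differing by at most 1), interleave the two arrays so that every consecutive pair in the output comes from different inputs. Then each of the 863 adjacent output pairs must be directly compared, or the algorithm cannot determine their relative order. So 863 comparisons are necessary; standard merge achieves this.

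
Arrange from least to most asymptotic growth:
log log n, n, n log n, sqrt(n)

Ordered by growth rate: log log n < sqrt(n) < n < n log n.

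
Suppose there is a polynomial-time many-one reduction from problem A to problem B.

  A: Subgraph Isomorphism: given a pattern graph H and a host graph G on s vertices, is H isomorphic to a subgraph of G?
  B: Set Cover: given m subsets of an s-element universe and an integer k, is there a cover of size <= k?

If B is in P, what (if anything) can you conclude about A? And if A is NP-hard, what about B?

A poly-time reduction A <=_p B means any A-instance can be transformed to a B-instance in poly time.
If B is in P: compose the reduction with B's poly-time algorithm to solve A in poly time, so A is in P.
If A is NP-hard: every NP problem reduces to A, which reduces to B; composing reductions, every NP problem reduces to B, so B is NP-hard.
(Here in fact A is NP-complete and B is NP-complete.)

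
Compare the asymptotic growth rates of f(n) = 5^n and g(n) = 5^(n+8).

f(n) = 5^n and g(n) = 5^(n+8) are Theta of each other: 5^(n+8) = 5^8 * 5^n = Theta(5^n).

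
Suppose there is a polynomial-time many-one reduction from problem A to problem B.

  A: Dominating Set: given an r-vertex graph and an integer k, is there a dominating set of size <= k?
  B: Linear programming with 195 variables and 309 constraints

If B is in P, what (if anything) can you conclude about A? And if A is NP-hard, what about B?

A poly-time reduction A <=_p B means any A-instance can be transformed to a B-instance in poly time.
If B is in P: compose the reduction with B's poly-time algorithm to solve A in poly time, so A is in P.
If A is NP-hard: every NP problem reduces to A, which reduces to B; composing reductions, every NP problem reduces to B, so B is NP-hard.
(Here in fact A is NP-complete and B is in P, so no such reduction is known -- its existence would imply P = NP; the analysis concerns only what the assumed reduction would or would not let you conclude.)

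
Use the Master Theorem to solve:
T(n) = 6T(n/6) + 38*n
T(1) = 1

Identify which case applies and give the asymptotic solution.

a=6, b=6, f(n)=38*n.
log_6(6) = 1, so n^(log_b(a)) = n.
f(n) = Theta(n), so Case 2 applies.
T(n) = Theta(n log n).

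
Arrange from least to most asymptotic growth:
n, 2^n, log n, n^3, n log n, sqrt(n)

Ordered by growth rate: log n < sqrt(n) < n < n log n < n^3 < 2^n.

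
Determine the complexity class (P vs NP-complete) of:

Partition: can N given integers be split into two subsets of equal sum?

This problem is NP-complete: Subset Sum reduces to it (one of Karp's 21 NP-complete problems).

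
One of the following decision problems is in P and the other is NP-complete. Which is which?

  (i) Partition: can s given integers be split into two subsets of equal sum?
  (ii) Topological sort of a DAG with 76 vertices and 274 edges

(i) is NP-complete: Subset Sum reduces to it (one of Karp's 21 NP-complete problems).
(ii) is P: DFS-based topological sort runs in O(V+E).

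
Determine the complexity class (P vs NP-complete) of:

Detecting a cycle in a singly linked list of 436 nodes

This problem is in P: Floyd's tortoise-and-hare runs in O(n) time, O(1) space.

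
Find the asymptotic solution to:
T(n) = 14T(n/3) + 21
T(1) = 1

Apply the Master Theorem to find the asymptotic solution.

a=14, b=3, f(n)=21. log_3(14) = 2.402. Case 1 of Master Theorem: T(n) = O(n^2.402).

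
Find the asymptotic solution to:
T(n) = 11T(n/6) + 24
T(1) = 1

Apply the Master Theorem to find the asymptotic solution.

a=11, b=6, f(n)=24. log_6(11) = 1.338. Case 1 of Master Theorem: T(n) = O(n^1.338).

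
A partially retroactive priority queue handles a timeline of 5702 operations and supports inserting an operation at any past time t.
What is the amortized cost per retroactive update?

Partially retroactive priority queues (Demaine-Iacono-Langerman) allow updates at past times with queries only at the present. With a balanced BST over the m = 5702 timeline events tracking bridges, each retroactive insert or delete is O(log m) amortized.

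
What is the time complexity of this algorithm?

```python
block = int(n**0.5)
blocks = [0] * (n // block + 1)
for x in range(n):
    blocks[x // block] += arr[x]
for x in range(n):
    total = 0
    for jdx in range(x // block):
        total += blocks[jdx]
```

Time complexity: O(n * sqrt(n)).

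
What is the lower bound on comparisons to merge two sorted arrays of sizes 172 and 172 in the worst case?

Adversary: with |172 - 172| <= 1 the inputs can be fully interleaved so that every adjacent pair in the merged output comes from different arrays. Then each of the 343 adjacent pairs must be directly compared, or the algorithm cannot determine their relative order. Standard merge meets this bound.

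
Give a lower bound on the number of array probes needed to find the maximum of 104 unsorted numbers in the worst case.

Adversary: any unprobed cell could hold a value larger than everything seen so far. If fewer than 104 cells are probed, the adversary places the max in an unprobed cell. So all 104 cells must be examined; together with 104-1 comparisons this is tight.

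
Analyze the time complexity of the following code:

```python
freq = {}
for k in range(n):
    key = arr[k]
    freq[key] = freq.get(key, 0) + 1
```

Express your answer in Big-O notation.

Time complexity: O(n).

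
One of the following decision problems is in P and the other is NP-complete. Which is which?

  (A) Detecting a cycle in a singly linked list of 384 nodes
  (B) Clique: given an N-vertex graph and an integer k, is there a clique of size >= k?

(A) is P: Floyd's tortoise-and-hare runs in O(n) time, O(1) space.
(B) is NP-complete: complement of Independent Set / Vertex Cover (with k part of the input).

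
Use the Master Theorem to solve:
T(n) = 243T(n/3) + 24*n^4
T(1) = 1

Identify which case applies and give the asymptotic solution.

a=243, b=3, f(n)=24*n^4.
log_3(243) = 5 > 4.
Since f(n) = O(n^4) is polynomially smaller than n^5, Case 1 applies.
T(n) = Theta(n^5).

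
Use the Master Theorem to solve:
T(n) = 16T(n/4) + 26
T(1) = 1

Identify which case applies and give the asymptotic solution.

a=16, b=4, f(n)=26.
log_4(16) = 2 > 0.
Since f(n) = O(n^0) is polynomially smaller than n^2, Case 1 applies.
T(n) = Theta(n^2).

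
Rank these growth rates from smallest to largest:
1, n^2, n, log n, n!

Ordered by growth rate: 1 < log n < n < n^2 < n!.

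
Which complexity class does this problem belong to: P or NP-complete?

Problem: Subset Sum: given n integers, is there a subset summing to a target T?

This problem is NP-complete: one of Karp's 21 NP-complete problems.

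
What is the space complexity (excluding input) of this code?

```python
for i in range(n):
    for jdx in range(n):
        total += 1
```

Space complexity: O(1).
Only a constant amount of auxiliary storage is used; nothing grows with n.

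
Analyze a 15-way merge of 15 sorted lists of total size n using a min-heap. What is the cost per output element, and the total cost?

Maintain a min-heap of size 15 holding the current head of each list. Each output step does one extract-min (O(log 15)) and one insert of that list's next element (O(log 15)). Each of the n elements passes through the heap exactly once, so the total cost is O(n log 15), i.e. O(log 15) per output element.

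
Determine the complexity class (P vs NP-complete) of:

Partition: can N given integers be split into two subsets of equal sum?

This problem is NP-complete: Subset Sum reduces to it (one of Karp's 21 NP-complete problems).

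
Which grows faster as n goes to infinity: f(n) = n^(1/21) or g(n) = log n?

f(n) = n^(1/21) grows faster: any positive power of n dominates log n.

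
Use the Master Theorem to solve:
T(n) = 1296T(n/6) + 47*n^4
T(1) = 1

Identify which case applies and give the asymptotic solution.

a=1296, b=6, f(n)=47*n^4.
log_6(1296) = 4, so n^(log_b(a)) = n^4.
f(n) = Theta(n^4), so Case 2 applies.
T(n) = Theta(n^4 log n).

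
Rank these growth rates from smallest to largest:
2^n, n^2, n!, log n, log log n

Ordered by growth rate: log log n < log n < n^2 < 2^n < n!.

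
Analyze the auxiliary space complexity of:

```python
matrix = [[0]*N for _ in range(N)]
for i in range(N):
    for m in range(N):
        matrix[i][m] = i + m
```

Space complexity: O(n^2).
A 2D structure of size n x n is allocated.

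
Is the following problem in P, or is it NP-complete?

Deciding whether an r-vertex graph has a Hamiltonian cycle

This problem is NP-complete: one of Karp's 21 NP-complete problems.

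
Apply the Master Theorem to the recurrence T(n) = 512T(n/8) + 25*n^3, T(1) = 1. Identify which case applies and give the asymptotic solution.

a=512, b=8, f(n)=25*n^3.
log_8(512) = 3, so n^(log_b(a)) = n^3.
f(n) = Theta(n^3), so Case 2 applies.
T(n) = Theta(n^3 log n).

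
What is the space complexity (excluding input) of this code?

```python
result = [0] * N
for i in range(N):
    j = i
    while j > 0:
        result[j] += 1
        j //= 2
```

Space complexity: O(n).
Auxiliary storage grows linearly with the input size n in the worst case.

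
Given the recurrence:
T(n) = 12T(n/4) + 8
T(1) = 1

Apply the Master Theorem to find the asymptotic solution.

a=12, b=4, f(n)=8. log_4(12) = 1.792. Case 1 of Master Theorem: T(n) = O(n^1.792).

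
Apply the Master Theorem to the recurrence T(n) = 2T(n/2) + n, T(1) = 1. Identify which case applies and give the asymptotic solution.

a=2, b=2, f(n)=n.
log_2(2) = 1, so n^(log_b(a)) = n.
f(n) = Theta(n), so Case 2 applies.
T(n) = Theta(n log n).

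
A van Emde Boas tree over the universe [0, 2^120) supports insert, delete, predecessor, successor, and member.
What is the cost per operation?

vEB recursively partitions [0, 1329227995784915872903807060280344576) into sqrt(u) clusters of size sqrt(u). Each operation recurses into either one cluster or the summary, never both: T(u) = T(sqrt(u)) + O(1) => T(u) = O(log log u) = O(log 120). This is worst-case, not just amortized.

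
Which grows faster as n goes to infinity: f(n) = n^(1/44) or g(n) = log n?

f(n) = n^(1/44) grows faster: any positive power of n dominates log n.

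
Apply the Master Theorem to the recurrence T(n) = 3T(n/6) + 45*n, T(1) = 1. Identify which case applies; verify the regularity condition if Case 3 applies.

a=3, b=6, f(n)=45*n.
log_6(3) = 0.6131 < 1.
f(n) = Omega(n^(0.6131+epsilon)) for some epsilon > 0, so Case 3 is the candidate.
Regularity: a*f(n/b) = 3*45*(n/6)^1 = (3/6)*45*n^1 <= c*f(n) with c = 3/6 < 1. Satisfied.
Case 3: T(n) = Theta(n).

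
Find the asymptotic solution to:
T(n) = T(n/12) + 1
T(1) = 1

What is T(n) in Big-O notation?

Each step divides n by 12 and adds 1. After log_12(n) steps, T(n) = O(log n).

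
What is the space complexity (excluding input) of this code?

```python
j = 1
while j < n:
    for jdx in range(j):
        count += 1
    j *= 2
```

Space complexity: O(1).
Only a constant amount of auxiliary storage is used; nothing grows with n.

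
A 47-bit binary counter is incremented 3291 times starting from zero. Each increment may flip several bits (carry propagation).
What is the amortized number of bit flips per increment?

Bit i flips on every 2^i-th increment, so over 3291 increments bit i flips floor(3291/2^i) times. Summing over i: total flips < 2 * 3291. Amortized: < 2 = O(1) per increment.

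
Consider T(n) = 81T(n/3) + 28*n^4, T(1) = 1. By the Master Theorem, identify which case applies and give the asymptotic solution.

a=81, b=3, f(n)=28*n^4.
log_3(81) = 4, so n^(log_b(a)) = n^4.
f(n) = Theta(n^4), so Case 2 applies.
T(n) = Theta(n^4 log n).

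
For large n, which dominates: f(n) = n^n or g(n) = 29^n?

f(n) = n^n grows faster: n^n / 29^n = (n/29)^n -> infinity once n > 29.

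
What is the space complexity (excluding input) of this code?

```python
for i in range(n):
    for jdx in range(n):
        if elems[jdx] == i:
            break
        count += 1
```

Space complexity: O(1).
Only a constant amount of auxiliary storage is used; nothing grows with n.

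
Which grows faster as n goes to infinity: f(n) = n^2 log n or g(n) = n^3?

g(n) = n^3 grows faster: n^3 / (n^2 log n) = n/log n -> infinity.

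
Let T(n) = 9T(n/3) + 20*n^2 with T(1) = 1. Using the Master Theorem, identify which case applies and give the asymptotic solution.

a=9, b=3, f(n)=20*n^2.
log_3(9) = 2, so n^(log_b(a)) = n^2.
f(n) = Theta(n^2), so Case 2 applies.
T(n) = Theta(n^2 log n).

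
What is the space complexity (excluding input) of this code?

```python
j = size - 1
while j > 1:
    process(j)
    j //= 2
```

Space complexity: O(1).
Only a constant amount of auxiliary storage is used; nothing grows with n.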